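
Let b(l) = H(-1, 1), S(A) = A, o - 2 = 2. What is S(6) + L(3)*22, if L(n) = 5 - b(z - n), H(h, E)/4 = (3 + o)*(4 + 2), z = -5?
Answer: -3580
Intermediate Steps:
o = 4 (o = 2 + 2 = 4)
H(h, E) = 168 (H(h, E) = 4*((3 + 4)*(4 + 2)) = 4*(7*6) = 4*42 = 168)
b(l) = 168
L(n) = -163 (L(n) = 5 - 1*168 = 5 - 168 = -163)
S(6) + L(3)*22 = 6 - 163*22 = 6 - 3586 = -3580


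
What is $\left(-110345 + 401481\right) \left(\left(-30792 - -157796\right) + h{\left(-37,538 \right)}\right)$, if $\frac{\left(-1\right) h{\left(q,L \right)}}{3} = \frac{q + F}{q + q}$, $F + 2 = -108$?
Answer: $\frac{1368026956640}{37} \approx 3.6974 \cdot 10^{10}$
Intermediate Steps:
$F = -110$ ($F = -2 - 108 = -110$)
$h{\left(q,L \right)} = - \frac{3 \left(-110 + q\right)}{2 q}$ ($h{\left(q,L \right)} = - 3 \frac{q - 110}{q + q} = - 3 \frac{-110 + q}{2 q} = - \frac{3 \left(-110 + q\right)}{2 q}$)
$\left(-110345 + 401481\right) \left(\left(-30792 - -157796\right) + h{\left(-37,538 \right)}\right) = \left(-110345 + 401481\right) \left(\left(-30792 - -157796\right) + \left(- \frac{3}{2} + \frac{165}{-37}\right)\right) = 291136 \left(\left(-30792 + 157796\right) + \left(- \frac{3}{2} + 165 \left(- \frac{1}{37}\right)\right)\right) = 291136 \left(127004 - \frac{441}{74}\right) = 291136 \cdot \frac{9397855}{74} = \frac{1368026956640}{37}$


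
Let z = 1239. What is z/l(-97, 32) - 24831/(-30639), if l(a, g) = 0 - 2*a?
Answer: 14259645/1981322 ≈ 7.1970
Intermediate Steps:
l(a, g) = -2*a
z/l(-97, 32) - 24831/(-30639) = 1239/((-2*(-97))) - 24831/(-30639) = 1239/194 - 24831*(-1/30639) = 1239*(1/194) + 8277/10213 = 1239/194 + 8277/10213 = 14259645/1981322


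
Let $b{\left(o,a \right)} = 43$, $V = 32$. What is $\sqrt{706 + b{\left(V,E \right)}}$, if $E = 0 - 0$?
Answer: $\sqrt{749} \approx 27.368$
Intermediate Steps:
$E = 0$ ($E = 0 + 0 = 0$)
$\sqrt{706 + b{\left(V,E \right)}} = \sqrt{706 + 43} = \sqrt{749}$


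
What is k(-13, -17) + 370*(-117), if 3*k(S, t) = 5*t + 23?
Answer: -129932/3 ≈ -43311.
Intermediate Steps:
k(S, t) = 23/3 + 5*t/3 (k(S, t) = (5*t + 23)/3 = (23 + 5*t)/3 = 23/3 + 5*t/3)
k(-13, -17) + 370*(-117) = (23/3 + (5/3)*(-17)) + 370*(-117) = (23/3 - 85/3) - 43290 = -62/3 - 43290 = -129932/3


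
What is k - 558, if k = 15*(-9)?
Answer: -693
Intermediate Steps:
k = -135
k - 558 = -135 - 558 = -693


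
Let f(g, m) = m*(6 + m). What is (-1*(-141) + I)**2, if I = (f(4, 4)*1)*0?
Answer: 19881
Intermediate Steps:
I = 0 (I = ((4*(6 + 4))*1)*0 = ((4*10)*1)*0 = (40*1)*0 = 40*0 = 0)
(-1*(-141) + I)**2 = (-1*(-141) + 0)**2 = (141 + 0)**2 = 141**2 = 19881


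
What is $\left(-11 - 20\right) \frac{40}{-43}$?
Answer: $\frac{1240}{43} \approx 28.837$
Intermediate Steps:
$\left(-11 - 20\right) \frac{40}{-43} = - 31 \cdot 40 \left(- \frac{1}{43}\right) = \left(-31\right) \left(- \frac{40}{43}\right) = \frac{1240}{43}$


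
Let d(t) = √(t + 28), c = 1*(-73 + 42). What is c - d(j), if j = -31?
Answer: -31 - I*√3 ≈ -31.0 - 1.732*I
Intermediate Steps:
c = -31 (c = 1*(-31) = -31)
d(t) = √(28 + t)
c - d(j) = -31 - √(28 - 31) = -31 - √(-3) = -31 - I*√3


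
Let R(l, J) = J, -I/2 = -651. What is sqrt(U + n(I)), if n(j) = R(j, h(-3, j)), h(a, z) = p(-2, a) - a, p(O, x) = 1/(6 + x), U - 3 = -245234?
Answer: I*sqrt(2207049)/3 ≈ 495.2*I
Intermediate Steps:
U = -245231 (U = 3 - 245234 = -245231)
I = 1302 (I = -2*(-651) = 1302)
h(a, z) = 1/(6 + a) - a
n(j) = 10/3 (n(j) = (1 - 1*(-3)*(6 - 3))/(6 - 3) = (1 - 1*(-3)*3)/3 = (1 + 9)/3 = (1/3)*10 = 10/3)
sqrt(U + n(I)) = sqrt(-245231 + 10/3) = sqrt(-735683/3) = I*sqrt(2207049)/3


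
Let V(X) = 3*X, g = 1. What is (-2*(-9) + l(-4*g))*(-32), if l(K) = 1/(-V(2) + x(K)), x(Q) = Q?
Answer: -2864/5 ≈ -572.80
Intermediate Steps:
l(K) = 1/(-6 + K) (l(K) = 1/(-3*2 + K) = 1/(-1*6 + K) = 1/(-6 + K))
(-2*(-9) + l(-4*g))*(-32) = (-2*(-9) + 1/(-6 - 4*1))*(-32) = (18 + 1/(-6 - 4))*(-32) = (18 + 1/(-10))*(-32) = (18 - ⅒)*(-32) = (179/10)*(-32) = -2864/5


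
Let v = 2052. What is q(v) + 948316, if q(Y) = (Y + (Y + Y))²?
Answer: 38844652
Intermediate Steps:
q(Y) = 9*Y² (q(Y) = (Y + 2*Y)² = (3*Y)² = 9*Y²)
q(v) + 948316 = 9*2052² + 948316 = 9*4210704 + 948316 = 37896336 + 948316 = 38844652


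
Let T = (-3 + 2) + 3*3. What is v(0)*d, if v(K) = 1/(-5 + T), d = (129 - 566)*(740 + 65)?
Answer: -351785/3 ≈ -1.1726e+5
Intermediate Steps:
T = 8 (T = -1 + 9 = 8)
d = -351785 (d = -437*805 = -351785)
v(K) = ⅓ (v(K) = 1/(-5 + 8) = 1/3 = ⅓)
v(0)*d = (⅓)*(-351785) = -351785/3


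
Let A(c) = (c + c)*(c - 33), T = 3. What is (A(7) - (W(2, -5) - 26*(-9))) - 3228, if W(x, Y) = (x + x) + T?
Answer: -3833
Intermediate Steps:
W(x, Y) = 3 + 2*x (W(x, Y) = (x + x) + 3 = 2*x + 3 = 3 + 2*x)
A(c) = 2*c*(-33 + c) (A(c) = (2*c)*(-33 + c) = 2*c*(-33 + c))
(A(7) - (W(2, -5) - 26*(-9))) - 3228 = (2*7*(-33 + 7) - ((3 + 2*2) - 26*(-9))) - 3228 = (2*7*(-26) - ((3 + 4) + 234)) - 3228 = (-364 - (7 + 234)) - 3228 = (-364 - 1*241) - 3228 = (-364 - 241) - 3228 = -605 - 3228 = -3833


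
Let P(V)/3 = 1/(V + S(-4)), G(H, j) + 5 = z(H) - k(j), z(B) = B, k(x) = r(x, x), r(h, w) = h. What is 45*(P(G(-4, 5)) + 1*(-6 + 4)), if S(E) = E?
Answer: -195/2 ≈ -97.500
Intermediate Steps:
k(x) = x
G(H, j) = -5 + H - j (G(H, j) = -5 + (H - j) = -5 + H - j)
P(V) = 3/(-4 + V) (P(V) = 3/(V - 4) = 3/(-4 + V))
45*(P(G(-4, 5)) + 1*(-6 + 4)) = 45*(3/(-4 + (-5 - 4 - 1*5)) + 1*(-6 + 4)) = 45*(3/(-4 + (-5 - 4 - 5)) + 1*(-2)) = 45*(3/(-4 - 14) - 2) = 45*(3/(-18) - 2) = 45*(3*(-1/18) - 2) = 45*(-⅙ - 2) = 45*(-13/6) = -195/2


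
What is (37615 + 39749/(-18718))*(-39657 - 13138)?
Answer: -37169676759695/18718 ≈ -1.9858e+9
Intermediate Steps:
(37615 + 39749/(-18718))*(-39657 - 13138) = (37615 + 39749*(-1/18718))*(-52795) = (37615 - 39749/18718)*(-52795) = (704037821/18718)*(-52795) = -37169676759695/18718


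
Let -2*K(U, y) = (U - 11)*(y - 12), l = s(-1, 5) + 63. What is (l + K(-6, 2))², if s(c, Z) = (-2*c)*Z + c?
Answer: 169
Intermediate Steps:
s(c, Z) = c - 2*Z*c (s(c, Z) = -2*Z*c + c = c - 2*Z*c)
l = 72 (l = -(1 - 2*5) + 63 = -(1 - 10) + 63 = -1*(-9) + 63 = 9 + 63 = 72)
K(U, y) = -(-12 + y)*(-11 + U)/2 (K(U, y) = -(U - 11)*(y - 12)/2 = -(-11 + U)*(-12 + y)/2 = -(-12 + y)*(-11 + U)/2)
(l + K(-6, 2))² = (72 + (-66 + 6*(-6) + (11/2)*2 - ½*(-6)*2))² = (72 + (-66 - 36 + 11 + 6))² = (72 - 85)² = (-13)² = 169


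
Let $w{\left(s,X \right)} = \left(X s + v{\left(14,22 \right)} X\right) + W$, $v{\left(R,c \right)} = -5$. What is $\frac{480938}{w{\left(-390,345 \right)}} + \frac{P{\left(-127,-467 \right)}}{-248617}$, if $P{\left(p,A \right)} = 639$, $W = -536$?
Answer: $- \frac{119656784975}{34013540387} \approx -3.5179$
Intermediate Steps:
$w{\left(s,X \right)} = -536 - 5 X + X s$ ($w{\left(s,X \right)} = \left(X s - 5 X\right) - 536 = \left(- 5 X + X s\right) - 536 = -536 - 5 X + X s$)
$\frac{480938}{w{\left(-390,345 \right)}} + \frac{P{\left(-127,-467 \right)}}{-248617} = \frac{480938}{-536 - 1725 + 345 \left(-390\right)} + \frac{639}{-248617} = \frac{480938}{-536 - 1725 - 134550} + 639 \left(- \frac{1}{248617}\right) = \frac{480938}{-136811} - \frac{639}{248617} = 480938 \left(- \frac{1}{136811}\right) - \frac{639}{248617} = - \frac{480938}{136811} - \frac{639}{248617} = - \frac{119656784975}{34013540387}$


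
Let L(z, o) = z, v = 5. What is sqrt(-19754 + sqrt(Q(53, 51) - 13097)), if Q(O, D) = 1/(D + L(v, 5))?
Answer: sqrt(-3871784 + 7*I*sqrt(10268034))/14 ≈ 0.40712 + 140.55*I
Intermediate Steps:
Q(O, D) = 1/(5 + D) (Q(O, D) = 1/(D + 5) = 1/(5 + D))
sqrt(-19754 + sqrt(Q(53, 51) - 13097)) = sqrt(-19754 + sqrt(1/(5 + 51) - 13097)) = sqrt(-19754 + sqrt(1/56 - 13097)) = sqrt(-19754 + sqrt(-733431/56)) = sqrt(-19754 + I*sqrt(10268034)/28)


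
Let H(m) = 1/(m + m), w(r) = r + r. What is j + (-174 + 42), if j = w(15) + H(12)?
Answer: -2447/24 ≈ -101.96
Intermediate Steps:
w(r) = 2*r
H(m) = 1/(2*m)
j = 721/24 (j = 2*15 + (1/2)/12 = 30 + (1/2)*(1/12) = 30 + 1/24 = 721/24 ≈ 30.042)
j + (-174 + 42) = 721/24 + (-174 + 42) = 721/24 - 132 = -2447/24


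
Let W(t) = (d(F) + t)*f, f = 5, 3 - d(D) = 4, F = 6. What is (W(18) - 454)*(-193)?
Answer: 71217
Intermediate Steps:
d(D) = -1 (d(D) = 3 - 1*4 = 3 - 4 = -1)
W(t) = -5 + 5*t (W(t) = (-1 + t)*5 = -5 + 5*t)
(W(18) - 454)*(-193) = ((-5 + 5*18) - 454)*(-193) = ((-5 + 90) - 454)*(-193) = (85 - 454)*(-193) = -369*(-193) = 71217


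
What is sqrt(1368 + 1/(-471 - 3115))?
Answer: sqrt(17591650142)/3586 ≈ 36.986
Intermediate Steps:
sqrt(1368 + 1/(-471 - 3115)) = sqrt(1368 + 1/(-3586)) = sqrt(1368 - 1/3586) = sqrt(4905647/3586) = sqrt(17591650142)/3586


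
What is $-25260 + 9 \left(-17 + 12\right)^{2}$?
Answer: $-25035$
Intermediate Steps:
$-25260 + 9 \left(-17 + 12\right)^{2} = -25260 + 9 \left(-5\right)^{2} = -25260 + 9 \cdot 25 = -25260 + 225 = -25035$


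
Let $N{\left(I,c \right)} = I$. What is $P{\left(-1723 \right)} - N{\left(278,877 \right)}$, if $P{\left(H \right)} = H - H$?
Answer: $-278$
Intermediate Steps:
$P{\left(H \right)} = 0$
$P{\left(-1723 \right)} - N{\left(278,877 \right)} = 0 - 278 = -278$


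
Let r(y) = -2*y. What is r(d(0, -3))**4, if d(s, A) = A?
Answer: 1296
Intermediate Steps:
r(d(0, -3))**4 = (-2*(-3))**4 = 6**4 = 1296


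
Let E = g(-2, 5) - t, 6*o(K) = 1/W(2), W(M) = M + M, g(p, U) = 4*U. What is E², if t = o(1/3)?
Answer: 229441/576 ≈ 398.33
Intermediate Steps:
W(M) = 2*M
o(K) = 1/24 (o(K) = 1/(6*((2*2))) = (⅙)/4 = (⅙)*(¼) = 1/24)
t = 1/24 ≈ 0.041667
E = 479/24 (E = 4*5 - 1*1/24 = 20 - 1/24 = 479/24 ≈ 19.958)
E² = (479/24)² = 229441/576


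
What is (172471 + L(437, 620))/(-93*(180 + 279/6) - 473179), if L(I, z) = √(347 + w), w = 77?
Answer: -344942/988487 - 4*√106/988487 ≈ -0.34900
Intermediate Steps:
L(I, z) = 2*√106 (L(I, z) = √(347 + 77) = √424 = 2*√106)
(172471 + L(437, 620))/(-93*(180 + 279/6) - 473179) = (172471 + 2*√106)/(-93*(180 + 279/6) - 473179) = (172471 + 2*√106)/(-93*(180 + 279*(⅙)) - 473179) = (172471 + 2*√106)/(-93*(180 + 93/2) - 473179) = (172471 + 2*√106)/(-93*453/2 - 473179) = (172471 + 2*√106)/(-42129/2 - 473179) = (172471 + 2*√106)/(-988487/2) = (172471 + 2*√106)*(-2/988487) = -344942/988487 - 4*√106/988487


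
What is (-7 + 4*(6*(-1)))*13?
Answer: -403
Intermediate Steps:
(-7 + 4*(6*(-1)))*13 = (-7 + 4*(-6))*13 = (-7 - 24)*13 = -31*13 = -403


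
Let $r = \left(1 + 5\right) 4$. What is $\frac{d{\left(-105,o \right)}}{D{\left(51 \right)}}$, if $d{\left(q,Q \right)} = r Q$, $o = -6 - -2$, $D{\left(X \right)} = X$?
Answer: $- \frac{32}{17} \approx -1.8824$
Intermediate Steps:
$r = 24$ ($r = 6 \cdot 4 = 24$)
$o = -4$ ($o = -6 + 2 = -4$)
$d{\left(q,Q \right)} = 24 Q$
$\frac{d{\left(-105,o \right)}}{D{\left(51 \right)}} = \frac{24 \left(-4\right)}{51} = \left(-96\right) \frac{1}{51} = - \frac{32}{17}$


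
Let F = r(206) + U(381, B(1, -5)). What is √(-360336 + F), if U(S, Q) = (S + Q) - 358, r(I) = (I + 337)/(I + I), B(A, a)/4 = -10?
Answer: I*√15291883979/206 ≈ 600.29*I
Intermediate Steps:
B(A, a) = -40 (B(A, a) = 4*(-10) = -40)
r(I) = (337 + I)/(2*I) (r(I) = (337 + I)/((2*I)) = (337 + I)*(1/(2*I)) = (337 + I)/(2*I))
U(S, Q) = -358 + Q + S (U(S, Q) = (Q + S) - 358 = -358 + Q + S)
F = -6461/412 (F = (½)*(337 + 206)/206 + (-358 - 40 + 381) = (½)*(1/206)*543 - 17 = 543/412 - 17 = -6461/412 ≈ -15.682)
√(-360336 + F) = √(-360336 - 6461/412) = √(-148464893/412) = I*√15291883979/206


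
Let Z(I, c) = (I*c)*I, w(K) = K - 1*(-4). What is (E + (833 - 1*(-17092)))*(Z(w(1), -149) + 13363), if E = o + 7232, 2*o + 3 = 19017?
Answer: 334091632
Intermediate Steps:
o = 9507 (o = -3/2 + (½)*19017 = -3/2 + 19017/2 = 9507)
w(K) = 4 + K (w(K) = K + 4 = 4 + K)
E = 16739 (E = 9507 + 7232 = 16739)
Z(I, c) = c*I²
(E + (833 - 1*(-17092)))*(Z(w(1), -149) + 13363) = (16739 + (833 - 1*(-17092)))*(-149*(4 + 1)² + 13363) = (16739 + (833 + 17092))*(-149*5² + 13363) = (16739 + 17925)*(-149*25 + 13363) = 34664*(-3725 + 13363) = 34664*9638 = 334091632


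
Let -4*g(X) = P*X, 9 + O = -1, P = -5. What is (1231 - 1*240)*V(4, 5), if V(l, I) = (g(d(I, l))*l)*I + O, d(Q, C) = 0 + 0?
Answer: -9910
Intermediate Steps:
d(Q, C) = 0
O = -10 (O = -9 - 1 = -10)
g(X) = 5*X/4 (g(X) = -(-5)*X/4 = 5*X/4)
V(l, I) = -10 (V(l, I) = (((5/4)*0)*l)*I - 10 = (0*l)*I - 10 = 0*I - 10 = 0 - 10 = -10)
(1231 - 1*240)*V(4, 5) = (1231 - 1*240)*(-10) = (1231 - 240)*(-10) = 991*(-10) = -9910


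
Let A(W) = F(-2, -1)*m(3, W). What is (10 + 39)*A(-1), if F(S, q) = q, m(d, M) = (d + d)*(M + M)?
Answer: 588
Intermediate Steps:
m(d, M) = 4*M*d (m(d, M) = (2*d)*(2*M) = 4*M*d)
A(W) = -12*W (A(W) = -4*W*3 = -12*W)
(10 + 39)*A(-1) = (10 + 39)*(-12*(-1)) = 49*12 = 588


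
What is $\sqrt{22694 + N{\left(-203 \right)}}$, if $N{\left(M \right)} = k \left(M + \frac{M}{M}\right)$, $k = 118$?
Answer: $i \sqrt{1142} \approx 33.794 i$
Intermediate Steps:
$N{\left(M \right)} = 118 + 118 M$ ($N{\left(M \right)} = 118 \left(M + \frac{M}{M}\right) = 118 \left(M + 1\right) = 118 \left(1 + M\right) = 118 + 118 M$)
$\sqrt{22694 + N{\left(-203 \right)}} = \sqrt{22694 + \left(118 + 118 \left(-203\right)\right)} = \sqrt{22694 + \left(118 - 23954\right)} = \sqrt{22694 - 23836} = \sqrt{-1142} = i \sqrt{1142}$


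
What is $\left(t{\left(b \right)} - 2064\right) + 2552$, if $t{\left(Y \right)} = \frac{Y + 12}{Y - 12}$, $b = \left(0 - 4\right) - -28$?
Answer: $491$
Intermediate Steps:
$b = 24$ ($b = -4 + 28 = 24$)
$t{\left(Y \right)} = \frac{12 + Y}{-12 + Y}$
$\left(t{\left(b \right)} - 2064\right) + 2552 = \left(\frac{12 + 24}{-12 + 24} - 2064\right) + 2552 = \left(\frac{1}{12} \cdot 36 - 2064\right) + 2552 = \left(3 - 2064\right) + 2552 = -2061 + 2552 = 491$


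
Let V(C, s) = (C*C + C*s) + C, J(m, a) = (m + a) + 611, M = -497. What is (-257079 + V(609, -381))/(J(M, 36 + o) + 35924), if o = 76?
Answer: -19603/6025 ≈ -3.2536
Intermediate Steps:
J(m, a) = 611 + a + m (J(m, a) = (a + m) + 611 = 611 + a + m)
V(C, s) = C + C² + C*s (V(C, s) = (C² + C*s) + C = C + C² + C*s)
(-257079 + V(609, -381))/(J(M, 36 + o) + 35924) = (-257079 + 609*(1 + 609 - 381))/((611 + (36 + 76) - 497) + 35924) = (-257079 + 609*229)/((611 + 112 - 497) + 35924) = (-257079 + 139461)/(226 + 35924) = -117618/36150 = -117618*1/36150 = -19603/6025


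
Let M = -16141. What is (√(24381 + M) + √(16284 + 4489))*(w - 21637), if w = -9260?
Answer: -123588*√515 - 30897*√20773 ≈ -7.2578e+6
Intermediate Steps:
(√(24381 + M) + √(16284 + 4489))*(w - 21637) = (√(24381 - 16141) + √(16284 + 4489))*(-9260 - 21637) = (√8240 + √20773)*(-30897) = (4*√515 + √20773)*(-30897) = (√20773 + 4*√515)*(-30897) = -123588*√515 - 30897*√20773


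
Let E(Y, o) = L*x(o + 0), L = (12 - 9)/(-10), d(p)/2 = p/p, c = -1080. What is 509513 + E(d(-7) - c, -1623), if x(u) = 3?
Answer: 5095121/10 ≈ 5.0951e+5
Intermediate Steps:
d(p) = 2 (d(p) = 2*(p/p) = 2*1 = 2)
L = -3/10 (L = 3*(-1/10) = -3/10 ≈ -0.30000)
E(Y, o) = -9/10 (E(Y, o) = -3/10*3 = -9/10)
509513 + E(d(-7) - c, -1623) = 509513 - 9/10 = 5095121/10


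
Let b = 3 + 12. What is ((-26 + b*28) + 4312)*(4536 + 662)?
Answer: 24461788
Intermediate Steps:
b = 15
((-26 + b*28) + 4312)*(4536 + 662) = ((-26 + 15*28) + 4312)*(4536 + 662) = ((-26 + 420) + 4312)*5198 = (394 + 4312)*5198 = 4706*5198 = 24461788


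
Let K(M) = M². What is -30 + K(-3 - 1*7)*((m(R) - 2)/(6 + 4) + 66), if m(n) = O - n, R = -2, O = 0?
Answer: 6570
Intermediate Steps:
m(n) = -n (m(n) = 0 - n = -n)
-30 + K(-3 - 1*7)*((m(R) - 2)/(6 + 4) + 66) = -30 + (-3 - 1*7)²*((-1*(-2) - 2)/(6 + 4) + 66) = -30 + (-3 - 7)²*((2 - 2)/10 + 66) = -30 + (-10)²*(0*(⅒) + 66) = -30 + 100*(0 + 66) = -30 + 100*66 = -30 + 6600 = 6570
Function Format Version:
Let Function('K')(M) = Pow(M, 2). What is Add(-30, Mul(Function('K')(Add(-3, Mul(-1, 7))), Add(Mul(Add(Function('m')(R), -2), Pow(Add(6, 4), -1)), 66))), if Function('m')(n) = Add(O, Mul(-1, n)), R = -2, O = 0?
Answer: 6570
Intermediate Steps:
Function('m')(n) = Mul(-1, n) (Function('m')(n) = Add(0, Mul(-1, n)) = Mul(-1, n))
Add(-30, Mul(Function('K')(Add(-3, Mul(-1, 7))), Add(Mul(Add(Function('m')(R), -2), Pow(Add(6, 4), -1)), 66))) = Add(-30, Mul(Pow(Add(-3, Mul(-1, 7)), 2), Add(Mul(Add(Mul(-1, -2), -2), Pow(Add(6, 4), -1)), 66))) = Add(-30, Mul(Pow(Add(-3, -7), 2), Add(Mul(Add(2, -2), Pow(10, -1)), 66))) = Add(-30, Mul(Pow(-10, 2), Add(Mul(0, Rational(1, 10)), 66))) = Add(-30, Mul(100, Add(0, 66))) = Add(-30, Mul(100, 66)) = Add(-30, 6600) = 6570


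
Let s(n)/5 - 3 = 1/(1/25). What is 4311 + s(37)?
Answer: 4451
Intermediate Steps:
s(n) = 140 (s(n) = 15 + 5/(1/25) = 15 + 5*25 = 15 + 125 = 140)
4311 + s(37) = 4311 + 140 = 4451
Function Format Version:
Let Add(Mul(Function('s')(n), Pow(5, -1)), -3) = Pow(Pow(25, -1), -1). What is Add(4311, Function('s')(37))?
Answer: 4451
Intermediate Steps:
Function('s')(n) = 140 (Function('s')(n) = Add(15, Mul(5, Pow(Pow(25, -1), -1))) = Add(15, Mul(5, Pow(Rational(1, 25), -1))) = Add(15, Mul(5, 25)) = Add(15, 125) = 140)
Add(4311, Function('s')(37)) = Add(4311, 140) = 4451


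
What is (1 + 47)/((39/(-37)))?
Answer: -592/13 ≈ -45.538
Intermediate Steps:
(1 + 47)/((39/(-37))) = 48/(39*(-1/37)) = 48/(-39/37) = -37/39*48 = -592/13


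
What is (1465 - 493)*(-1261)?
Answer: -1225692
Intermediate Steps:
(1465 - 493)*(-1261) = 972*(-1261) = -1225692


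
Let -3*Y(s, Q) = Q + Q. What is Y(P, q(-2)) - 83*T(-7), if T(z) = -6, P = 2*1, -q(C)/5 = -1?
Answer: 1484/3 ≈ 494.67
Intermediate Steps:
q(C) = 5 (q(C) = -5*(-1) = 5)
P = 2
Y(s, Q) = -2*Q/3 (Y(s, Q) = -(Q + Q)/3 = -2*Q/3)
Y(P, q(-2)) - 83*T(-7) = -⅔*5 - 83*(-6) = -10/3 + 498 = 1484/3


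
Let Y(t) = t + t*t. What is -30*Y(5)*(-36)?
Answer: 32400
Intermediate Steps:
Y(t) = t + t²
-30*Y(5)*(-36) = -150*(1 + 5)*(-36) = -150*6*(-36) = -30*30*(-36) = -900*(-36) = 32400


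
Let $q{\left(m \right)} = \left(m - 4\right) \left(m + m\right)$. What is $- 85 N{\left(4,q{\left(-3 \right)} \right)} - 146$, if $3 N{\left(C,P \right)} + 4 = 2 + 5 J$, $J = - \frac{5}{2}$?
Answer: $\frac{1589}{6} \approx 264.83$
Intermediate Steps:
$J = - \frac{5}{2}$ ($J = \left(-5\right) \frac{1}{2} = - \frac{5}{2} \approx -2.5$)
$q{\left(m \right)} = 2 m \left(-4 + m\right)$ ($q{\left(m \right)} = \left(-4 + m\right) 2 m = 2 m \left(-4 + m\right)$)
$N{\left(C,P \right)} = - \frac{29}{6}$ ($N{\left(C,P \right)} = - \frac{4}{3} + \frac{2 + 5 \left(- \frac{5}{2}\right)}{3} = - \frac{4}{3} + \frac{2 - \frac{25}{2}}{3} = - \frac{4}{3} + \frac{1}{3} \left(- \frac{21}{2}\right) = - \frac{4}{3} - \frac{7}{2} = - \frac{29}{6}$)
$- 85 N{\left(4,q{\left(-3 \right)} \right)} - 146 = \left(-85\right) \left(- \frac{29}{6}\right) - 146 = \frac{2465}{6} - 146 = \frac{1589}{6}$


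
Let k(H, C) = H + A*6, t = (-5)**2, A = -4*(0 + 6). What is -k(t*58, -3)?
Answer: -1306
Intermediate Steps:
A = -24 (A = -4*6 = -24)
t = 25
k(H, C) = -144 + H (k(H, C) = H - 24*6 = H - 144 = -144 + H)
-k(t*58, -3) = -(-144 + 25*58) = -(-144 + 1450) = -1*1306 = -1306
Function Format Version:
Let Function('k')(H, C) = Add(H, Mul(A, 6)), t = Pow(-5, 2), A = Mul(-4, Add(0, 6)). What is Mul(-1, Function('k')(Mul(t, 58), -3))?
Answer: -1306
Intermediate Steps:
A = -24 (A = Mul(-4, 6) = -24)
t = 25
Function('k')(H, C) = Add(-144, H) (Function('k')(H, C) = Add(H, Mul(-24, 6)) = Add(H, -144) = Add(-144, H))
Mul(-1, Function('k')(Mul(t, 58), -3)) = Mul(-1, Add(-144, Mul(25, 58))) = Mul(-1, Add(-144, 1450)) = Mul(-1, 1306) = -1306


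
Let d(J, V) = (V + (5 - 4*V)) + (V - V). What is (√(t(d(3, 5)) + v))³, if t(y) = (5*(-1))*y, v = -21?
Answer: 29*√29 ≈ 156.17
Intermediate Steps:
d(J, V) = 5 - 3*V (d(J, V) = (5 - 3*V) + 0 = 5 - 3*V)
t(y) = -5*y
(√(t(d(3, 5)) + v))³ = (√(-5*(5 - 3*5) - 21))³ = (√(-5*(5 - 15) - 21))³ = (√(-5*(-10) - 21))³ = (√(50 - 21))³ = (√29)³ = 29*√29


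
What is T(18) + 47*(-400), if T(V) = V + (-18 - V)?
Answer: -18818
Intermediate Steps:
T(V) = -18
T(18) + 47*(-400) = -18 + 47*(-400) = -18 - 18800 = -18818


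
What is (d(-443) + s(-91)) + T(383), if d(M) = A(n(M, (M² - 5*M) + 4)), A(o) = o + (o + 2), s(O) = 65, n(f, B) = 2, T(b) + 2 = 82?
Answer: 151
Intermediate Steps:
T(b) = 80 (T(b) = -2 + 82 = 80)
A(o) = 2 + 2*o (A(o) = o + (2 + o) = 2 + 2*o)
d(M) = 6 (d(M) = 2 + 2*2 = 2 + 4 = 6)
(d(-443) + s(-91)) + T(383) = (6 + 65) + 80 = 71 + 80 = 151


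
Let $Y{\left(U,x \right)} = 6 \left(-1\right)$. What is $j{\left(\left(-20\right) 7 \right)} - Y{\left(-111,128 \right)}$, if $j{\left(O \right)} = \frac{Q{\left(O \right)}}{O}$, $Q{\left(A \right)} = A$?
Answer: $7$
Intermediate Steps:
$Y{\left(U,x \right)} = -6$
$j{\left(O \right)} = 1$ ($j{\left(O \right)} = \frac{O}{O} = 1$)
$j{\left(\left(-20\right) 7 \right)} - Y{\left(-111,128 \right)} = 1 - -6 = 1 + 6 = 7$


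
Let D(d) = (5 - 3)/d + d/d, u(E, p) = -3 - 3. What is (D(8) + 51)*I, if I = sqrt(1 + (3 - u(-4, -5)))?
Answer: 209*sqrt(10)/4 ≈ 165.23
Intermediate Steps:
u(E, p) = -6
D(d) = 1 + 2/d (D(d) = 2/d + 1 = 1 + 2/d)
I = sqrt(10) (I = sqrt(1 + (3 - 1*(-6))) = sqrt(1 + (3 + 6)) = sqrt(1 + 9) = sqrt(10) ≈ 3.1623)
(D(8) + 51)*I = ((2 + 8)/8 + 51)*sqrt(10) = ((1/8)*10 + 51)*sqrt(10) = (5/4 + 51)*sqrt(10) = 209*sqrt(10)/4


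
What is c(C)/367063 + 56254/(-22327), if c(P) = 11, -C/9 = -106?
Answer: -20648516405/8195415601 ≈ -2.5195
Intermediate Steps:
C = 954 (C = -9*(-106) = 954)
c(C)/367063 + 56254/(-22327) = 11/367063 + 56254/(-22327) = 11*(1/367063) + 56254*(-1/22327) = 11/367063 - 56254/22327 = -20648516405/8195415601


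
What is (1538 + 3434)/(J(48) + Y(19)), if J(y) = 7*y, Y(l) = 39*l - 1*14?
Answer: 4972/1063 ≈ 4.6773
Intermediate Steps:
Y(l) = -14 + 39*l (Y(l) = 39*l - 14 = -14 + 39*l)
(1538 + 3434)/(J(48) + Y(19)) = (1538 + 3434)/(7*48 + (-14 + 39*19)) = 4972/(336 + (-14 + 741)) = 4972/(336 + 727) = 4972/1063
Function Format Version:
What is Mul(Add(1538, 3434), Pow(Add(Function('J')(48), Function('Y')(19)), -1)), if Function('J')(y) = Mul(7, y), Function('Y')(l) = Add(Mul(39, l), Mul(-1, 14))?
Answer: Rational(4972, 1063) ≈ 4.6773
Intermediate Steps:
Function('Y')(l) = Add(-14, Mul(39, l)) (Function('Y')(l) = Add(Mul(39, l), -14) = Add(-14, Mul(39, l)))
Mul(Add(1538, 3434), Pow(Add(Function('J')(48), Function('Y')(19)), -1)) = Mul(Add(1538, 3434), Pow(Add(Mul(7, 48), Add(-14, Mul(39, 19))), -1)) = Mul(4972, Pow(Add(336, Add(-14, 741)), -1)) = Mul(4972, Pow(Add(336, 727), -1)) = Mul(4972, Pow(1063, -1)) = Mul(4972, Rational(1, 1063)) = Rational(4972, 1063)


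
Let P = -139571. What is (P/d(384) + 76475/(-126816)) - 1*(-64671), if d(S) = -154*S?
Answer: 1684049622289/26039552 ≈ 64673.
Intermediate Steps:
(P/d(384) + 76475/(-126816)) - 1*(-64671) = (-139571/((-154*384)) + 76475/(-126816)) - 1*(-64671) = (-139571/(-59136) + 76475*(-1/126816)) + 64671 = (-139571*(-1/59136) - 76475/126816) + 64671 = (139571/59136 - 76475/126816) + 64671 = 45754897/26039552 + 64671 = 1684049622289/26039552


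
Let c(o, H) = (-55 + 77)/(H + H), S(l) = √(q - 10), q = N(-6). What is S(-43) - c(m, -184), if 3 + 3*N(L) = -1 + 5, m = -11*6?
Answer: 11/184 + I*√87/3 ≈ 0.059783 + 3.1091*I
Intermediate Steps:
m = -66
N(L) = ⅓ (N(L) = -1 + (-1 + 5)/3 = -1 + (⅓)*4 = -1 + 4/3 = ⅓)
q = ⅓ ≈ 0.33333
S(l) = I*√87/3 (S(l) = √(⅓ - 10) = √(-29/3) = I*√87/3)
c(o, H) = 11/H (c(o, H) = 22/((2*H)) = 22*(1/(2*H)) = 11/H)
S(-43) - c(m, -184) = I*√87/3 - 11/(-184) = I*√87/3 - 11*(-1)/184 = I*√87/3 - 1*(-11/184) = I*√87/3 + 11/184 = 11/184 + I*√87/3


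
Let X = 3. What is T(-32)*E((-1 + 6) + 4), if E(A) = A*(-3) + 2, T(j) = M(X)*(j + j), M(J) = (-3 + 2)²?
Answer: 1600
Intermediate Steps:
M(J) = 1 (M(J) = (-1)² = 1)
T(j) = 2*j (T(j) = 1*(j + j) = 1*(2*j) = 2*j)
E(A) = 2 - 3*A (E(A) = -3*A + 2 = 2 - 3*A)
T(-32)*E((-1 + 6) + 4) = (2*(-32))*(2 - 3*((-1 + 6) + 4)) = -64*(2 - 3*(5 + 4)) = -64*(2 - 3*9) = -64*(2 - 27) = -64*(-25) = 1600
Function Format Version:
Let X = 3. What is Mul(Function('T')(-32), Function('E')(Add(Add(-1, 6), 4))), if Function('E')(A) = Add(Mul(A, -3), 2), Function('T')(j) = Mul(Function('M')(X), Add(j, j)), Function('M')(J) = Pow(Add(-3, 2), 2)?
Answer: 1600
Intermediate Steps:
Function('M')(J) = 1 (Function('M')(J) = Pow(-1, 2) = 1)
Function('T')(j) = Mul(2, j) (Function('T')(j) = Mul(1, Add(j, j)) = Mul(1, Mul(2, j)) = Mul(2, j))
Function('E')(A) = Add(2, Mul(-3, A)) (Function('E')(A) = Add(Mul(-3, A), 2) = Add(2, Mul(-3, A)))
Mul(Function('T')(-32), Function('E')(Add(Add(-1, 6), 4))) = Mul(Mul(2, -32), Add(2, Mul(-3, Add(Add(-1, 6), 4)))) = Mul(-64, Add(2, Mul(-3, Add(5, 4)))) = Mul(-64, Add(2, Mul(-3, 9))) = Mul(-64, Add(2, -27)) = Mul(-64, -25) = 1600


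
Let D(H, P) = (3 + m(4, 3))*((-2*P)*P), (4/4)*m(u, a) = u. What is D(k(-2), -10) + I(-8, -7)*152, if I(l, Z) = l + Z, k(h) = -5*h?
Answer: -3680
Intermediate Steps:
m(u, a) = u
D(H, P) = -14*P**2 (D(H, P) = (3 + 4)*((-2*P)*P) = 7*(-2*P**2) = -14*P**2)
I(l, Z) = Z + l
D(k(-2), -10) + I(-8, -7)*152 = -14*(-10)**2 + (-7 - 8)*152 = -14*100 - 15*152 = -1400 - 2280 = -3680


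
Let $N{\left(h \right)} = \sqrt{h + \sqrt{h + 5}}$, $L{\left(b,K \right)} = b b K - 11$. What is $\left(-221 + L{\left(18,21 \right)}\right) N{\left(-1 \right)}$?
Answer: $6572$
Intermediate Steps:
$L{\left(b,K \right)} = -11 + K b^{2}$ ($L{\left(b,K \right)} = b^{2} K - 11 = K b^{2} - 11 = -11 + K b^{2}$)
$N{\left(h \right)} = \sqrt{h + \sqrt{5 + h}}$
$\left(-221 + L{\left(18,21 \right)}\right) N{\left(-1 \right)} = \left(-221 - \left(11 - 21 \cdot 18^{2}\right)\right) \sqrt{-1 + \sqrt{5 - 1}} = \left(-221 + \left(-11 + 21 \cdot 324\right)\right) \sqrt{-1 + \sqrt{4}} = \left(-221 + \left(-11 + 6804\right)\right) \sqrt{-1 + 2} = \left(-221 + 6793\right) \sqrt{1} = 6572 \cdot 1 = 6572$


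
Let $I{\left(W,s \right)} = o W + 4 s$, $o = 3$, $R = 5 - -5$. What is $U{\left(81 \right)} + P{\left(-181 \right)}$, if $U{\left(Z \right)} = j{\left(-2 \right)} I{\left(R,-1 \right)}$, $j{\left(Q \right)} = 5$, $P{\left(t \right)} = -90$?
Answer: $40$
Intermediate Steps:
$R = 10$ ($R = 5 + 5 = 10$)
$I{\left(W,s \right)} = 3 W + 4 s$
$U{\left(Z \right)} = 130$ ($U{\left(Z \right)} = 5 \left(3 \cdot 10 + 4 \left(-1\right)\right) = 5 \left(30 - 4\right) = 5 \cdot 26 = 130$)
$U{\left(81 \right)} + P{\left(-181 \right)} = 130 - 90 = 40$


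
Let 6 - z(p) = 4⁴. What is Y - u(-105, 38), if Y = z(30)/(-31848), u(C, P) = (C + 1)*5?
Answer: 8280605/15924 ≈ 520.01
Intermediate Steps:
z(p) = -250 (z(p) = 6 - 1*4⁴ = 6 - 1*256 = 6 - 256 = -250)
u(C, P) = 5 + 5*C (u(C, P) = (1 + C)*5 = 5 + 5*C)
Y = 125/15924 (Y = -250/(-31848) = -250*(-1/31848) = 125/15924 ≈ 0.0078498)
Y - u(-105, 38) = 125/15924 - (5 + 5*(-105)) = 125/15924 - (5 - 525) = 125/15924 - 1*(-520) = 125/15924 + 520 = 8280605/15924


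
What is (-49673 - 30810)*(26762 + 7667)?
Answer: -2770949207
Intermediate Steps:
(-49673 - 30810)*(26762 + 7667) = -80483*34429 = -2770949207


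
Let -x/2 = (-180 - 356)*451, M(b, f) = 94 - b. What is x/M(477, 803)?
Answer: -483472/383 ≈ -1262.3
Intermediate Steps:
x = 483472 (x = -2*(-180 - 356)*451 = -(-1072)*451 = -2*(-241736) = 483472)
x/M(477, 803) = 483472/(94 - 1*477) = 483472/(94 - 477) = 483472/(-383) = 483472*(-1/383) = -483472/383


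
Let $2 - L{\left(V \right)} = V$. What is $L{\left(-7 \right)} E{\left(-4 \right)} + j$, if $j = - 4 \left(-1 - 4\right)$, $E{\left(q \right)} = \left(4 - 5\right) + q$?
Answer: $-25$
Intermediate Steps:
$E{\left(q \right)} = -1 + q$
$L{\left(V \right)} = 2 - V$
$j = 20$ ($j = \left(-4\right) \left(-5\right) = 20$)
$L{\left(-7 \right)} E{\left(-4 \right)} + j = \left(2 - -7\right) \left(-1 - 4\right) + 20 = \left(2 + 7\right) \left(-5\right) + 20 = 9 \left(-5\right) + 20 = -45 + 20 = -25$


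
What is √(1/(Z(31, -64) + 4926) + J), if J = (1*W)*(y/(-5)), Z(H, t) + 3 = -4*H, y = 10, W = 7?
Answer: 3*I*√35824535/4799 ≈ 3.7416*I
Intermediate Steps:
Z(H, t) = -3 - 4*H
J = -14 (J = (1*7)*(10/(-5)) = 7*(10*(-⅕)) = 7*(-2) = -14)
√(1/(Z(31, -64) + 4926) + J) = √(1/((-3 - 4*31) + 4926) - 14) = √(1/((-3 - 124) + 4926) - 14) = √(1/(-127 + 4926) - 14) = √(1/4799 - 14) = √(-67185/4799) = 3*I*√35824535/4799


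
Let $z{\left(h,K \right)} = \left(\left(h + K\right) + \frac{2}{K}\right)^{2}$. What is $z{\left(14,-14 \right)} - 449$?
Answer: $- \frac{22000}{49} \approx -448.98$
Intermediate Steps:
$z{\left(h,K \right)} = \left(K + h + \frac{2}{K}\right)^{2}$ ($z{\left(h,K \right)} = \left(\left(K + h\right) + \frac{2}{K}\right)^{2} = \left(K + h + \frac{2}{K}\right)^{2}$)
$z{\left(14,-14 \right)} - 449 = \frac{\left(2 + \left(-14\right)^{2} - 196\right)^{2}}{196} - 449 = \frac{\left(2 + 196 - 196\right)^{2}}{196} - 449 = \frac{2^{2}}{196} - 449 = \frac{1}{196} \cdot 4 - 449 = \frac{1}{49} - 449 = - \frac{22000}{49}$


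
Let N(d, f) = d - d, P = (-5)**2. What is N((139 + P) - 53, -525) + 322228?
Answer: 322228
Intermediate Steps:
P = 25
N(d, f) = 0
N((139 + P) - 53, -525) + 322228 = 0 + 322228 = 322228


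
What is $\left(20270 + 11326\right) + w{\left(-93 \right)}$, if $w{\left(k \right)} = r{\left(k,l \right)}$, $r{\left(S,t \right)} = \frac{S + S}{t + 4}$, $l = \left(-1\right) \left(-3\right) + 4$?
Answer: $\frac{347370}{11} \approx 31579.0$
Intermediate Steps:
$l = 7$ ($l = 3 + 4 = 7$)
$r{\left(S,t \right)} = \frac{2 S}{4 + t}$
$w{\left(k \right)} = \frac{2 k}{11}$ ($w{\left(k \right)} = \frac{2 k}{4 + 7} = \frac{2 k}{11}$)
$\left(20270 + 11326\right) + w{\left(-93 \right)} = \left(20270 + 11326\right) + \frac{2}{11} \left(-93\right) = 31596 - \frac{186}{11} = \frac{347370}{11}$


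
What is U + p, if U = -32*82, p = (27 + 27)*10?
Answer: -2084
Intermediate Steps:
p = 540 (p = 54*10 = 540)
U = -2624
U + p = -2624 + 540 = -2084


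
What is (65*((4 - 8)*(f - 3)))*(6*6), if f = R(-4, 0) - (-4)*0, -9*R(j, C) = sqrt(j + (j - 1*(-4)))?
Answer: 28080 + 2080*I ≈ 28080.0 + 2080.0*I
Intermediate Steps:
R(j, C) = -sqrt(4 + 2*j)/9 (R(j, C) = -sqrt(j + (j - 1*(-4)))/9 = -sqrt(j + (j + 4))/9 = -sqrt(j + (4 + j))/9 = -sqrt(4 + 2*j)/9)
f = -2*I/9 (f = -sqrt(4 + 2*(-4))/9 - (-4)*0 = -sqrt(4 - 8)/9 - 4*0 = -2*I/9 + 0 = -2*I/9 ≈ -0.22222*I)
(65*((4 - 8)*(f - 3)))*(6*6) = (65*((4 - 8)*(-2*I/9 - 3)))*(6*6) = (65*(-4*(-3 - 2*I/9)))*36 = (65*(12 + 8*I/9))*36 = (780 + 520*I/9)*36 = 28080 + 2080*I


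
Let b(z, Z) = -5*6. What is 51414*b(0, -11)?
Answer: -1542420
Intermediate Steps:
b(z, Z) = -30
51414*b(0, -11) = 51414*(-30) = -1542420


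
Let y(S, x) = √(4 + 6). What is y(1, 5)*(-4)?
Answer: -4*√10 ≈ -12.649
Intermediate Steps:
y(S, x) = √10
y(1, 5)*(-4) = √10*(-4) = -4*√10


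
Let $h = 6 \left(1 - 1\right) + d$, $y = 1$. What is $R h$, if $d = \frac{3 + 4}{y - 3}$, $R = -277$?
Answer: $\frac{1939}{2} \approx 969.5$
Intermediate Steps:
$d = - \frac{7}{2}$ ($d = \frac{3 + 4}{1 - 3} = \frac{7}{-2} = 7 \left(- \frac{1}{2}\right) = - \frac{7}{2} \approx -3.5$)
$h = - \frac{7}{2}$ ($h = 6 \left(1 - 1\right) - \frac{7}{2} = 6 \cdot 0 - \frac{7}{2} = 0 - \frac{7}{2} = - \frac{7}{2} \approx -3.5$)
$R h = \left(-277\right) \left(- \frac{7}{2}\right) = \frac{1939}{2}$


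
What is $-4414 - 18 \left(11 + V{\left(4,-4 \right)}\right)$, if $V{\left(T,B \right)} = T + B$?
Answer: $-4612$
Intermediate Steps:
$V{\left(T,B \right)} = B + T$
$-4414 - 18 \left(11 + V{\left(4,-4 \right)}\right) = -4414 - 18 \left(11 + \left(-4 + 4\right)\right) = -4414 - 18 \left(11 + 0\right) = -4414 - 18 \cdot 11 = -4414 - 198 = -4612$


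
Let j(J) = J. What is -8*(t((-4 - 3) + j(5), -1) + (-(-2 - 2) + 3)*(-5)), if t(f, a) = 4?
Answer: 248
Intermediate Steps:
-8*(t((-4 - 3) + j(5), -1) + (-(-2 - 2) + 3)*(-5)) = -8*(4 + (-(-2 - 2) + 3)*(-5)) = -8*(4 + (-1*(-4) + 3)*(-5)) = -8*(4 + (4 + 3)*(-5)) = -8*(4 + 7*(-5)) = -8*(4 - 35) = -8*(-31) = 248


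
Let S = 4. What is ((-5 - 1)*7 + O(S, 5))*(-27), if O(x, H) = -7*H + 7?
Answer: 1890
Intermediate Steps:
O(x, H) = 7 - 7*H
((-5 - 1)*7 + O(S, 5))*(-27) = ((-5 - 1)*7 + (7 - 7*5))*(-27) = (-6*7 + (7 - 35))*(-27) = (-42 - 28)*(-27) = -70*(-27) = 1890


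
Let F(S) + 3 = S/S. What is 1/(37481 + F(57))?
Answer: 1/37479 ≈ 2.6682e-5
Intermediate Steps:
F(S) = -2 (F(S) = -3 + S/S = -3 + 1 = -2)
1/(37481 + F(57)) = 1/(37481 - 2) = 1/37479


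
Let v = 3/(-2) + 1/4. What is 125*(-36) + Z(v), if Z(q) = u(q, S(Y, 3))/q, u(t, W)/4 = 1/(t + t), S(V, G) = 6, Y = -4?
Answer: -112468/25 ≈ -4498.7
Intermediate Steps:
u(t, W) = 2/t (u(t, W) = 4/(t + t) = 4/((2*t)) = 4*(1/(2*t)) = 2/t)
v = -5/4 (v = 3*(-½) + 1*(¼) = -3/2 + ¼ = -5/4 ≈ -1.2500)
Z(q) = 2/q² (Z(q) = (2/q)/q = 2/q²)
125*(-36) + Z(v) = 125*(-36) + 2/(-5/4)² = -4500 + 2*(16/25) = -4500 + 32/25 = -112468/25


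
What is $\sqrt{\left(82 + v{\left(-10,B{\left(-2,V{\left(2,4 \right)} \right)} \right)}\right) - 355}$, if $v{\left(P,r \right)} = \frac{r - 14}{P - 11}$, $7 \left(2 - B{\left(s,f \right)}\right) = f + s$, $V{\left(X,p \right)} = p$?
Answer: $\frac{i \sqrt{120135}}{21} \approx 16.505 i$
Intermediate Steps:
$B{\left(s,f \right)} = 2 - \frac{f}{7} - \frac{s}{7}$ ($B{\left(s,f \right)} = 2 - \frac{f + s}{7} = 2 - \left(\frac{f}{7} + \frac{s}{7}\right) = 2 - \frac{f}{7} - \frac{s}{7}$)
$v{\left(P,r \right)} = \frac{-14 + r}{-11 + P}$
$\sqrt{\left(82 + v{\left(-10,B{\left(-2,V{\left(2,4 \right)} \right)} \right)}\right) - 355} = \sqrt{\left(82 + \frac{-14 - - \frac{12}{7}}{-11 - 10}\right) - 355} = \sqrt{\left(82 + \frac{-14 + \left(2 - \frac{4}{7} + \frac{2}{7}\right)}{-21}\right) - 355} = \sqrt{\left(82 - \frac{-14 + \frac{12}{7}}{21}\right) - 355} = \sqrt{\left(82 - - \frac{86}{147}\right) - 355} = \sqrt{\left(82 + \frac{86}{147}\right) - 355} = \sqrt{\frac{12140}{147} - 355} = \sqrt{- \frac{40045}{147}} = \frac{i \sqrt{120135}}{21}$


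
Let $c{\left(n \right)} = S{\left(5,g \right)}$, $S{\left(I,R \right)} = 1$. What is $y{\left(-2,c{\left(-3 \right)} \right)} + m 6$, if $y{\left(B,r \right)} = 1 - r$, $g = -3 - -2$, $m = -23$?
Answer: $-138$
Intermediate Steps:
$g = -1$ ($g = -3 + 2 = -1$)
$c{\left(n \right)} = 1$
$y{\left(-2,c{\left(-3 \right)} \right)} + m 6 = \left(1 - 1\right) - 138 = 0 - 138 = -138$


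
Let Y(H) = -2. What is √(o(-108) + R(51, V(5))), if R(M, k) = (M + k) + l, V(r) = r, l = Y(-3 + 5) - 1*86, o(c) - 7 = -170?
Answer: I*√195 ≈ 13.964*I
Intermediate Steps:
o(c) = -163 (o(c) = 7 - 170 = -163)
l = -88 (l = -2 - 1*86 = -2 - 86 = -88)
R(M, k) = -88 + M + k (R(M, k) = (M + k) - 88 = -88 + M + k)
√(o(-108) + R(51, V(5))) = √(-163 + (-88 + 51 + 5)) = √(-163 - 32) = √(-195) = I*√195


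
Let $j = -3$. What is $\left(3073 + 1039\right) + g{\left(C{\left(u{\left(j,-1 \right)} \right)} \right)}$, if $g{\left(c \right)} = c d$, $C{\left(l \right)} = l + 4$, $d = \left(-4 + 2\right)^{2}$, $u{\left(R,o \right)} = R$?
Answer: $4116$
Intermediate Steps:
$d = 4$ ($d = \left(-2\right)^{2} = 4$)
$C{\left(l \right)} = 4 + l$
$g{\left(c \right)} = 4 c$ ($g{\left(c \right)} = c 4 = 4 c$)
$\left(3073 + 1039\right) + g{\left(C{\left(u{\left(j,-1 \right)} \right)} \right)} = \left(3073 + 1039\right) + 4 \left(4 - 3\right) = 4112 + 4 \cdot 1 = 4112 + 4 = 4116$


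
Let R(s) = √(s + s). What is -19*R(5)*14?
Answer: -266*√10 ≈ -841.17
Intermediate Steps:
R(s) = √2*√s (R(s) = √(2*s) = √2*√s)
-19*R(5)*14 = -19*√2*√5*14 = -19*√10*14 = -266*√10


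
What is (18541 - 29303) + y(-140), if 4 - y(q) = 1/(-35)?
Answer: -376529/35 ≈ -10758.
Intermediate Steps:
y(q) = 141/35 (y(q) = 4 - 1/(-35) = 4 - 1*(-1/35) = 4 + 1/35 = 141/35)
(18541 - 29303) + y(-140) = (18541 - 29303) + 141/35 = -10762 + 141/35 = -376529/35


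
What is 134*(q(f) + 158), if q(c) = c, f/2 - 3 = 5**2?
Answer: 28676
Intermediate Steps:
f = 56 (f = 6 + 2*5**2 = 6 + 2*25 = 6 + 50 = 56)
134*(q(f) + 158) = 134*(56 + 158) = 134*214 = 28676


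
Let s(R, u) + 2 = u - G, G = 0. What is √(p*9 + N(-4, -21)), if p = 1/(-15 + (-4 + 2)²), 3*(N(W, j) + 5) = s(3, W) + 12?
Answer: I*√462/11 ≈ 1.954*I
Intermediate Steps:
s(R, u) = -2 + u (s(R, u) = -2 + (u - 1*0) = -2 + (u + 0) = -2 + u)
N(W, j) = -5/3 + W/3 (N(W, j) = -5 + ((-2 + W) + 12)/3 = -5 + (10 + W)/3 = -5 + (10/3 + W/3) = -5/3 + W/3)
p = -1/11 (p = 1/(-15 + (-2)²) = 1/(-15 + 4) = 1/(-11) = -1/11 ≈ -0.090909)
√(p*9 + N(-4, -21)) = √(-1/11*9 + (-5/3 + (⅓)*(-4))) = √(-9/11 + (-5/3 - 4/3)) = √(-9/11 - 3) = √(-42/11) = I*√462/11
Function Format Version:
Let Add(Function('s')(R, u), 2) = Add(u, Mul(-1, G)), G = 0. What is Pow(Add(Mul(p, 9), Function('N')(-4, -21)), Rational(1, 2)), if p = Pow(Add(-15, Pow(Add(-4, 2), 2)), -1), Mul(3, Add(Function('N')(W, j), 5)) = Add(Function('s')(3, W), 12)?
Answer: Mul(Rational(1, 11), I, Pow(462, Rational(1, 2))) ≈ Mul(1.9540, I)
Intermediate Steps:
Function('s')(R, u) = Add(-2, u) (Function('s')(R, u) = Add(-2, Add(u, Mul(-1, 0))) = Add(-2, Add(u, 0)) = Add(-2, u))
Function('N')(W, j) = Add(Rational(-5, 3), Mul(Rational(1, 3), W)) (Function('N')(W, j) = Add(-5, Mul(Rational(1, 3), Add(Add(-2, W), 12))) = Add(-5, Mul(Rational(1, 3), Add(10, W))) = Add(-5, Add(Rational(10, 3), Mul(Rational(1, 3), W))) = Add(Rational(-5, 3), Mul(Rational(1, 3), W)))
p = Rational(-1, 11) (p = Pow(Add(-15, Pow(-2, 2)), -1) = Pow(Add(-15, 4), -1) = Pow(-11, -1) = Rational(-1, 11) ≈ -0.090909)
Pow(Add(Mul(p, 9), Function('N')(-4, -21)), Rational(1, 2)) = Pow(Add(Mul(Rational(-1, 11), 9), Add(Rational(-5, 3), Mul(Rational(1, 3), -4))), Rational(1, 2)) = Pow(Add(Rational(-9, 11), Add(Rational(-5, 3), Rational(-4, 3))), Rational(1, 2)) = Pow(Add(Rational(-9, 11), -3), Rational(1, 2)) = Pow(Rational(-42, 11), Rational(1, 2)) = Mul(Rational(1, 11), I, Pow(462, Rational(1, 2)))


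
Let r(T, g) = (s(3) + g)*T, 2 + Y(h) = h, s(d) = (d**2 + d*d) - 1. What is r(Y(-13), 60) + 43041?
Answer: 41886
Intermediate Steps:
s(d) = -1 + 2*d**2 (s(d) = (d**2 + d**2) - 1 = 2*d**2 - 1 = -1 + 2*d**2)
Y(h) = -2 + h
r(T, g) = T*(17 + g) (r(T, g) = ((-1 + 2*3**2) + g)*T = ((-1 + 2*9) + g)*T = ((-1 + 18) + g)*T = (17 + g)*T = T*(17 + g))
r(Y(-13), 60) + 43041 = (-2 - 13)*(17 + 60) + 43041 = -15*77 + 43041 = -1155 + 43041 = 41886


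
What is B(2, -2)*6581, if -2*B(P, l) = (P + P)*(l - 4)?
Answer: 78972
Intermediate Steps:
B(P, l) = -P*(-4 + l) (B(P, l) = -(P + P)*(l - 4)/2 = -2*P*(-4 + l)/2 = -P*(-4 + l))
B(2, -2)*6581 = (2*(4 - 1*(-2)))*6581 = (2*(4 + 2))*6581 = (2*6)*6581 = 12*6581 = 78972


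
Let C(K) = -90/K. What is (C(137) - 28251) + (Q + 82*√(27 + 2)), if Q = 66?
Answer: -3861435/137 + 82*√29 ≈ -27744.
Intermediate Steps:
(C(137) - 28251) + (Q + 82*√(27 + 2)) = (-90/137 - 28251) + (66 + 82*√(27 + 2)) = (-90*1/137 - 28251) + (66 + 82*√29) = (-90/137 - 28251) + (66 + 82*√29) = -3870477/137 + (66 + 82*√29) = -3861435/137 + 82*√29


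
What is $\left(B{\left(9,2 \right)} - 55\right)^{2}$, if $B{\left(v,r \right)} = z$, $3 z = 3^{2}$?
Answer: $2704$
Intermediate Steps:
$z = 3$ ($z = \frac{3^{2}}{3} = \frac{1}{3} \cdot 9 = 3$)
$B{\left(v,r \right)} = 3$
$\left(B{\left(9,2 \right)} - 55\right)^{2} = \left(3 - 55\right)^{2} = \left(-52\right)^{2} = 2704$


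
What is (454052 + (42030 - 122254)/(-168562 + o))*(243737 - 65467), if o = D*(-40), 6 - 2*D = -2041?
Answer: 8478956386306280/104751 ≈ 8.0944e+10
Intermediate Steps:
D = 2047/2 (D = 3 - ½*(-2041) = 3 + 2041/2 = 2047/2 ≈ 1023.5)
o = -40940 (o = (2047/2)*(-40) = -40940)
(454052 + (42030 - 122254)/(-168562 + o))*(243737 - 65467) = (454052 + (42030 - 122254)/(-168562 - 40940))*(243737 - 65467) = (454052 - 80224/(-209502))*178270 = (454052 - 80224*(-1/209502))*178270 = (454052 + 40112/104751)*178270 = (47562441164/104751)*178270 = 8478956386306280/104751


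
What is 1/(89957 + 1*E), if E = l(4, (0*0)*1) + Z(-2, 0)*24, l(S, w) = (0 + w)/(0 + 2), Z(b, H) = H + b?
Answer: 1/89909 ≈ 1.1122e-5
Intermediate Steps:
l(S, w) = w/2
E = -48 (E = ((0*0)*1)/2 + (0 - 2)*24 = (0*1)/2 - 2*24 = (½)*0 - 48 = 0 - 48 = -48)
1/(89957 + 1*E) = 1/(89957 + 1*(-48)) = 1/(89957 - 48) = 1/89909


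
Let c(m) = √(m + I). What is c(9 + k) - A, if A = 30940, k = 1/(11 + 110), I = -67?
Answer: -30940 + I*√7017/11 ≈ -30940.0 + 7.6152*I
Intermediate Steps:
k = 1/121 ≈ 0.0082645
c(m) = √(-67 + m) (c(m) = √(m - 67) = √(-67 + m))
c(9 + k) - A = √(-67 + (9 + 1/121)) - 1*30940 = √(-67 + 1090/121) - 30940 = √(-7017/121) - 30940 = I*√7017/11 - 30940 = -30940 + I*√7017/11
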